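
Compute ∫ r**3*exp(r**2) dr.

Let u = r², du = 2r dr; rewrite as (1/2)∫ u^1·exp(1u) du.
Now integrate by parts 1 time.

(r**2 - 1)*exp(r**2)/2 + C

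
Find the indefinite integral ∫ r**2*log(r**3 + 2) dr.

Let u = r**3 + 2, so du = (3*r**2) dr.
The integral becomes (1/3)·∫ log(u) du; integrate by parts with u′=log(u), dv′=du.

r**3*log(r**3 + 2)/3 - r**3/3 + 2*log(r**3 + 2)/3 + C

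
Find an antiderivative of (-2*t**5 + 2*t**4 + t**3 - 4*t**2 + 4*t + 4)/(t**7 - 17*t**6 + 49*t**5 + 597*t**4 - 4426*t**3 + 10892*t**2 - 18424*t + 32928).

Factor the denominator: (t - 7)**2*(t - 6)*(t - 4)*(t + 7)*(t**2 + 4).
Partial-fraction decomposition: (37*t + 418)/(56180*(t**2 + 4)) + 37853/(1485484*(t + 7)) + 379/(990*(t - 4)) - 643/(52*(t - 6)) + 59244949/(4955076*(t - 7)) - 28633/(2226*(t - 7)**2).
Integrate each term; A/(t−a) gives A·log|t−a|; the (Bt+D)/(t²+p²) term gives a log and an atan.

59244949*log(t - 7)/4955076 - 643*log(t - 6)/52 + 379*log(t - 4)/990 + 37853*log(t + 7)/1485484 + 37*log(t**2 + 4)/112360 + 209*atan(t/2)/56180 + 28633/(2226*t - 15582) + C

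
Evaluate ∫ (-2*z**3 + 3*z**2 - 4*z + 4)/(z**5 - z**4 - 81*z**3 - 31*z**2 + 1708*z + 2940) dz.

-48307*log(z - 7)/657072 + 10*log(z + 2)/243 - 349*log(z + 5)/432 + 142*log(z + 6)/169 + 563/(1404*z - 9828) + C

Factor the denominator: (z - 7)**2*(z + 2)*(z + 5)*(z + 6).
Partial-fraction decomposition: 142/(169*(z + 6)) - 349/(432*(z + 5)) + 10/(243*(z + 2)) - 48307/(657072*(z - 7)) - 563/(1404*(z - 7)**2).
Integrate each term; A/(z−a) gives A·log|z−a|; A/(z−a)² gives −A/(z−a).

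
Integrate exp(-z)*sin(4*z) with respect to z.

Let I denote the integral. Integrate by parts with u = sin(4*z), dv = exp(-z) dz, so v = -exp(-z): I = -exp(-z)*sin(4*z) + 4·∫ exp(-z)*cos(4*z) dz.
Apply parts again with u = cos(4*z), dv = exp(-z) dz: ∫ exp(-z)*cos(4*z) dz = -exp(-z)*cos(4*z) − 4·I. Substituting back brings back I: I = -exp(-z)*sin(4*z) - 4*exp(-z)*cos(4*z) − 16·I.
Solving for I: (1 + 16)·I equals the remaining terms, so I = (1/17)·(-exp(-z)*sin(4*z) - 4*exp(-z)*cos(4*z)).

-exp(-z)*sin(4*z)/17 - 4*exp(-z)*cos(4*z)/17 + C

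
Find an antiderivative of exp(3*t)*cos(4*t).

4*exp(3*t)*sin(4*t)/25 + 3*exp(3*t)*cos(4*t)/25 + C

Let I denote the integral. Integrate by parts with u = cos(4*t), dv = exp(3*t) dt, so v = exp(3*t)/3: I = exp(3*t)*cos(4*t)/3 + (4/3)·∫ exp(3*t)*sin(4*t) dt.
Apply parts again with u = sin(4*t), dv = exp(3*t) dt: ∫ exp(3*t)*sin(4*t) dt = exp(3*t)*sin(4*t)/3 − (4/3)·I. Substituting back brings back I: I = 4*exp(3*t)*sin(4*t)/9 + exp(3*t)*cos(4*t)/3 − (16/9)·I.
Solving for I: (1 + 16/9)·I equals the remaining terms, so I = (9/25)·(4*exp(3*t)*sin(4*t)/9 + exp(3*t)*cos(4*t)/3).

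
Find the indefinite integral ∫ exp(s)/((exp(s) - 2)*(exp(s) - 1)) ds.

log(exp(s) - 2) - log(exp(s) - 1) + C

Let u = e^s, du = e^s ds.
The integral becomes ∫ du/((u-1)(u-2)); decompose into partial fractions.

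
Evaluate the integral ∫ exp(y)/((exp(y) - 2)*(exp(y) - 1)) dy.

log(exp(y) - 2) - log(exp(y) - 1) + C

Let u = e^y, du = e^y dy.
The integral becomes ∫ du/((u-1)(u-2)); decompose into partial fractions.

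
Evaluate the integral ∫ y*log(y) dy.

Use integration by parts with u = log(y), dv = y dy.
Then du = 1/y dy and v = y**2/2.

y**2*log(y)/2 - y**2/4 + C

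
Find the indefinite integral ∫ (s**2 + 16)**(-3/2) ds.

Substitute s = 4·tan(θ), so ds = 4·sec(θ)^2 dθ and the radical becomes sqrt(s**2 + 16) = 4·sec(θ) by the Pythagorean identity.
Integrate the resulting trig expression in θ, then back-substitute tan(θ) = s/4, sec(θ) = sqrt(s**2 + 16)/4 (absorbing any constant into C).

s/(16*sqrt(s**2 + 16)) + C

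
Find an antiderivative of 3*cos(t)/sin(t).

Let u = sin(t), so du = (cos(t)) dt.
Rewriting, the integral becomes 3·∫ 1/u du = 3·log(u).
Substituting back, u = sin(t).

3*log(sin(t)) + C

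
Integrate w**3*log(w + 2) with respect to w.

w**4*log(w + 2)/4 - w**4/16 + w**3/6 - w**2/2 + 2*w - 4*log(w + 2) + C

Use integration by parts with u = log(w + 2), dv = w**3 dw.
Then du = 1/(w + 2) dw and v = w**4/4.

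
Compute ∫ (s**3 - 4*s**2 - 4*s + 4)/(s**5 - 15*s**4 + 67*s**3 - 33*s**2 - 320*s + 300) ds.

Factor the denominator: (s - 6)*(s - 5)**2*(s - 1)*(s + 2).
Partial-fraction decomposition: -1/(98*(s + 2)) + 1/(80*(s - 1)) - 1021/(784*(s - 5)) - 9/(28*(s - 5)**2) + 13/(10*(s - 6)).
Integrate each term; A/(s−a) gives A·log|s−a|; A/(s−a)² gives −A/(s−a).

13*log(s - 6)/10 - 1021*log(s - 5)/784 + log(s - 1)/80 - log(s + 2)/98 + 9/(28*s - 140) + C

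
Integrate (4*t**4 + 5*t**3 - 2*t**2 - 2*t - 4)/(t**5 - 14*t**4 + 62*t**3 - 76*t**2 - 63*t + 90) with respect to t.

Factor the denominator: (t - 6)*(t - 5)*(t - 3)*(t - 1)*(t + 1).
Partial-fraction decomposition: -5/(336*(t + 1)) - 1/(80*(t - 1)) + 431/(48*(t - 3)) - 3061/(48*(t - 5)) + 6176/(105*(t - 6)).
Integrate each term: A/(t−a) contributes A·log|t−a|.

6176*log(t - 6)/105 - 3061*log(t - 5)/48 + 431*log(t - 3)/48 - log(t - 1)/80 - 5*log(t + 1)/336 + C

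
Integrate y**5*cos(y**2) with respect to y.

y**4*sin(y**2)/2 + y**2*cos(y**2) - sin(y**2) + C

Let u = y², du = 2y dy; rewrite as (1/2)∫ u^2·cos(1u) du.
Now integrate by parts 2 times.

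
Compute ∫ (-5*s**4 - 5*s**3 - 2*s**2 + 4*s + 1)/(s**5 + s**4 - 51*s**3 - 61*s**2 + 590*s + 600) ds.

Factor the denominator: (s - 6)*(s - 4)*(s + 1)*(s + 5)**2.
Partial-fraction decomposition: -391153/(156816*(s + 5)) + 2569/(396*(s + 5)**2) - 1/(112*(s + 1)) + 323/(162*(s - 4)) - 7607/(1694*(s - 6)).
Integrate each term; A/(s−a) gives A·log|s−a|; A/(s−a)² gives −A/(s−a).

-7607*log(s - 6)/1694 + 323*log(s - 4)/162 - log(s + 1)/112 - 391153*log(s + 5)/156816 - 2569/(396*s + 1980) + C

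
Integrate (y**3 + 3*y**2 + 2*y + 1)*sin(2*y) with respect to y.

-y**3*cos(2*y)/2 + 3*y**2*sin(2*y)/4 - 3*y**2*cos(2*y)/2 + 3*y*sin(2*y)/2 - y*cos(2*y)/4 + sin(2*y)/8 + cos(2*y)/4 + C

Use integration by parts with u = y**3 + 3*y**2 + 2*y + 1, dv = sin(2*y) dy, so v = -cos(2*y)/2.
Apply parts 3 times (tabular method): alternate signs, differentiate u down to 0, integrate dv up.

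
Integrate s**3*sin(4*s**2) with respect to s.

Let u = s², du = 2s ds; rewrite as (1/2)∫ u^1·sin(4u) du.
Now integrate by parts 1 time.

-s**2*cos(4*s**2)/8 + sin(4*s**2)/32 + C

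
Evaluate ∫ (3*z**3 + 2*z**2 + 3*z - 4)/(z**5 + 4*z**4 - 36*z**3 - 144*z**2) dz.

-log(z)/36 + 367*log(z - 6)/2160 + 11*log(z + 4)/20 - 299*log(z + 6)/432 - 1/(36*z) + C

Factor the denominator: z**2*(z - 6)*(z + 4)*(z + 6).
Partial-fraction decomposition: -299/(432*(z + 6)) + 11/(20*(z + 4)) + 367/(2160*(z - 6)) - 1/(36*z) + 1/(36*z**2).
Integrate each term; A/(z−a) gives A·log|z−a|; A/(z−a)² gives −A/(z−a).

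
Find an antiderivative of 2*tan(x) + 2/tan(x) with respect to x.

Let u = tan(x), so du = (tan(x)**2 + 1) dx.
Rewriting, the integral becomes 2·∫ 1/u du = 2·log(u).
Substituting back, u = tan(x).

2*log(tan(x)) + C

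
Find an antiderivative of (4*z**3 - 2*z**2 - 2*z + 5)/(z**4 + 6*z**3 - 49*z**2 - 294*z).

-5*log(z)/294 + 1265*log(z - 7)/1274 - 919*log(z + 6)/78 + 1451*log(z + 7)/98 + C

Factor the denominator: z*(z - 7)*(z + 6)*(z + 7).
Partial-fraction decomposition: 1451/(98*(z + 7)) - 919/(78*(z + 6)) + 1265/(1274*(z - 7)) - 5/(294*z).
Integrate each term: A/(z−a) contributes A·log|z−a|.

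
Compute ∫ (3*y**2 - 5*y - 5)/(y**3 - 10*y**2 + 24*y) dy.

-5*log(y)/24 + 73*log(y - 6)/12 - 23*log(y - 4)/8 + C

Factor the denominator: y*(y - 6)*(y - 4).
Partial-fraction decomposition: -23/(8*(y - 4)) + 73/(12*(y - 6)) - 5/(24*y).
Integrate each term: A/(y−a) contributes A·log|y−a|.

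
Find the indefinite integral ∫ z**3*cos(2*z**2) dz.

z**2*sin(2*z**2)/4 + cos(2*z**2)/8 + C

Let u = z², du = 2z dz; rewrite as (1/2)∫ u^1·cos(2u) du.
Now integrate by parts 1 time.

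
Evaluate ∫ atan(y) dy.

Use integration by parts with u = arctan(y), dv = dy.
Then du = 1/(y**2 + 1) dy.

y*atan(y) - log(y**2 + 1)/2 + C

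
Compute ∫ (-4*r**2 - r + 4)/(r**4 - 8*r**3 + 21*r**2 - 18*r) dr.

Factor the denominator: r*(r - 3)**2*(r - 2).
Partial-fraction decomposition: -7/(r - 2) + 65/(9*(r - 3)) - 35/(3*(r - 3)**2) - 2/(9*r).
Integrate each term; A/(r−a) gives A·log|r−a|; A/(r−a)² gives −A/(r−a).

-2*log(r)/9 + 65*log(r - 3)/9 - 7*log(r - 2) + 35/(3*r - 9) + C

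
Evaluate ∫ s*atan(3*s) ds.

Use integration by parts with u = arctan(3*s), dv = s ds.
Then du = 3/(9*s**2 + 1) ds.

s**2*atan(3*s)/2 - s/6 + atan(3*s)/18 + C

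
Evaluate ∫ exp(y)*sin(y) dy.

exp(y)*sin(y)/2 - exp(y)*cos(y)/2 + C

Let I denote the integral. Integrate by parts with u = sin(y), dv = exp(y) dy, so v = exp(y): I = exp(y)*sin(y) − ∫ exp(y)*cos(y) dy.
Apply parts again with u = cos(y), dv = exp(y) dy: ∫ exp(y)*cos(y) dy = exp(y)*cos(y) + I. Substituting back brings back I: I = exp(y)*sin(y) - exp(y)*cos(y) − I.
Solving for I: (1 + 1)·I equals the remaining terms, so I = (1/2)·(exp(y)*sin(y) - exp(y)*cos(y)).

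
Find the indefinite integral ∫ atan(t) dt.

t*atan(t) - log(t**2 + 1)/2 + C

Use integration by parts with u = arctan(t), dv = dt.
Then du = 1/(t**2 + 1) dt.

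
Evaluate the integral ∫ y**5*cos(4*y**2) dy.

Let u = y², du = 2y dy; rewrite as (1/2)∫ u^2·cos(4u) du.
Now integrate by parts 2 times.

y**4*sin(4*y**2)/8 + y**2*cos(4*y**2)/16 - sin(4*y**2)/64 + C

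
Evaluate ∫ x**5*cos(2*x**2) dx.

Let u = x², du = 2x dx; rewrite as (1/2)∫ u^2·cos(2u) du.
Now integrate by parts 2 times.

x**4*sin(2*x**2)/4 + x**2*cos(2*x**2)/4 - sin(2*x**2)/8 + C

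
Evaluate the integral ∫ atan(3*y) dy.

Use integration by parts with u = arctan(3*y), dv = dy.
Then du = 3/(9*y**2 + 1) dy.

y*atan(3*y) - log(9*y**2 + 1)/6 + C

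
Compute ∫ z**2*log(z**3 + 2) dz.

Let u = z**3 + 2, so du = (3*z**2) dz.
The integral becomes (1/3)·∫ log(u) du; integrate by parts with u′=log(u), dv′=du.

z**3*log(z**3 + 2)/3 - z**3/3 + 2*log(z**3 + 2)/3 + C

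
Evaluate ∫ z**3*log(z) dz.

Use integration by parts with u = log(z), dv = z**3 dz.
Then du = 1/z dz and v = z**4/4.

z**4*log(z)/4 - z**4/16 + C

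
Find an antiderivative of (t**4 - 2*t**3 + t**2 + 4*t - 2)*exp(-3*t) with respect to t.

Use integration by parts with u = t**4 - 2*t**3 + t**2 + 4*t - 2, dv = exp(-3*t) dt, so v = -exp(-3*t)/3.
Apply parts 4 times (tabular method): alternate signs, differentiate u down to 0, integrate dv up.

(-27*t**4 + 18*t**3 - 9*t**2 - 114*t + 16)*exp(-3*t)/81 + C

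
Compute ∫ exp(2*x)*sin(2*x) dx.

Let I denote the integral. Integrate by parts with u = sin(2*x), dv = exp(2*x) dx, so v = exp(2*x)/2: I = exp(2*x)*sin(2*x)/2 − ∫ exp(2*x)*cos(2*x) dx.
Apply parts again with u = cos(2*x), dv = exp(2*x) dx: ∫ exp(2*x)*cos(2*x) dx = exp(2*x)*cos(2*x)/2 + I. Substituting back brings back I: I = exp(2*x)*sin(2*x)/2 - exp(2*x)*cos(2*x)/2 − I.
Solving for I: (1 + 1)·I equals the remaining terms, so I = (1/2)·(exp(2*x)*sin(2*x)/2 - exp(2*x)*cos(2*x)/2).

exp(2*x)*sin(2*x)/4 - exp(2*x)*cos(2*x)/4 + C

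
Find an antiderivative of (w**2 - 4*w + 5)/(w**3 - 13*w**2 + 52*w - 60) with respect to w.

17*log(w - 6)/4 - 10*log(w - 5)/3 + log(w - 2)/12 + C

Factor the denominator: (w - 6)*(w - 5)*(w - 2).
Partial-fraction decomposition: 1/(12*(w - 2)) - 10/(3*(w - 5)) + 17/(4*(w - 6)).
Integrate each term: A/(w−a) contributes A·log|w−a|.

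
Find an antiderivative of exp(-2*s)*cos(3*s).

Let I denote the integral. Integrate by parts with u = cos(3*s), dv = exp(-2*s) ds, so v = -exp(-2*s)/2: I = -exp(-2*s)*cos(3*s)/2 − (3/2)·∫ exp(-2*s)*sin(3*s) ds.
Apply parts again with u = sin(3*s), dv = exp(-2*s) ds: ∫ exp(-2*s)*sin(3*s) ds = -exp(-2*s)*sin(3*s)/2 + (3/2)·I. Substituting back brings back I: I = 3*exp(-2*s)*sin(3*s)/4 - exp(-2*s)*cos(3*s)/2 − (9/4)·I.
Solving for I: (1 + 9/4)·I equals the remaining terms, so I = (4/13)·(3*exp(-2*s)*sin(3*s)/4 - exp(-2*s)*cos(3*s)/2).

3*exp(-2*s)*sin(3*s)/13 - 2*exp(-2*s)*cos(3*s)/13 + C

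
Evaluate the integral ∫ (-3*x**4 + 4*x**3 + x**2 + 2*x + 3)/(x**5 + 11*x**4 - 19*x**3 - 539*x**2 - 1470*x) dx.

-log(x)/490 - 5765*log(x - 7)/15288 - 2357*log(x + 5)/120 + 1575*log(x + 6)/26 - 8537*log(x + 7)/196 + C

Factor the denominator: x*(x - 7)*(x + 5)*(x + 6)*(x + 7).
Partial-fraction decomposition: -8537/(196*(x + 7)) + 1575/(26*(x + 6)) - 2357/(120*(x + 5)) - 5765/(15288*(x - 7)) - 1/(490*x).
Integrate each term: A/(x−a) contributes A·log|x−a|.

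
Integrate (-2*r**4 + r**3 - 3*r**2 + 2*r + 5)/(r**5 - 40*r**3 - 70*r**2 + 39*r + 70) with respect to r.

Factor the denominator: (r - 7)*(r - 1)*(r + 1)*(r + 2)*(r + 5).
Partial-fraction decomposition: -485/(288*(r + 5)) + 17/(27*(r + 2)) - 3/(64*(r + 1)) - 1/(72*(r - 1)) - 1529/(1728*(r - 7)).
Integrate each term: A/(r−a) contributes A·log|r−a|.

-1529*log(r - 7)/1728 - log(r - 1)/72 - 3*log(r + 1)/64 + 17*log(r + 2)/27 - 485*log(r + 5)/288 + C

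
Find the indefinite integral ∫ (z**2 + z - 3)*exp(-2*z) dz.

(-z**2 - 2*z + 2)*exp(-2*z)/2 + C

Use integration by parts with u = z**2 + z - 3, dv = exp(-2*z) dz, so v = -exp(-2*z)/2.
Apply parts 2 times (tabular method): alternate signs, differentiate u down to 0, integrate dv up.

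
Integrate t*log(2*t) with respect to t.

Use integration by parts with u = log(2*t), dv = t dt.
Then du = 1/t dt and v = t**2/2.

t**2*(log(t) + log(2))/2 - t**2/4 + C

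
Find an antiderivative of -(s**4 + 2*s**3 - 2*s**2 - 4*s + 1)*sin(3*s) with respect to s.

Use integration by parts with u = s**4 + 2*s**3 - 2*s**2 - 4*s + 1, dv = -sin(3*s) ds, so v = cos(3*s)/3.
Apply parts 4 times (tabular method): alternate signs, differentiate u down to 0, integrate dv up.

s**4*cos(3*s)/3 - 4*s**3*sin(3*s)/9 + 2*s**3*cos(3*s)/3 - 2*s**2*sin(3*s)/3 - 10*s**2*cos(3*s)/9 + 20*s*sin(3*s)/27 - 16*s*cos(3*s)/9 + 16*sin(3*s)/27 + 47*cos(3*s)/81 + C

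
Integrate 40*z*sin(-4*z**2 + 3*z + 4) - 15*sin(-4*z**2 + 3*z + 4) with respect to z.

5*cos(-4*z**2 + 3*z + 4) + C

Let u = 4*z**2 - 3*z - 4, so du = (8*z - 3) dz.
Rewriting, the integral becomes -5·∫ sin(u) du = -5·-cos(u).
Substituting back, u = 4*z**2 - 3*z - 4.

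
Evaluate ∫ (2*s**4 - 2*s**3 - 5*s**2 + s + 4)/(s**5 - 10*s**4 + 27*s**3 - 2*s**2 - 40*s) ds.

Factor the denominator: s*(s - 5)*(s - 4)*(s - 2)*(s + 1).
Partial-fraction decomposition: 1/(45*(s + 1)) + 1/(18*(s - 2)) - 39/(5*(s - 4)) + 442/(45*(s - 5)) - 1/(10*s).
Integrate each term: A/(s−a) contributes A·log|s−a|.

-log(s)/10 + 442*log(s - 5)/45 - 39*log(s - 4)/5 + log(s - 2)/18 + log(s + 1)/45 + C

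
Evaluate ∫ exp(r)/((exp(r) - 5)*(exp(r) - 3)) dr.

log(exp(r) - 5)/2 - log(exp(r) - 3)/2 + C

Let u = e^r, du = e^r dr.
The integral becomes ∫ du/((u-5)(u-3)); decompose into partial fractions.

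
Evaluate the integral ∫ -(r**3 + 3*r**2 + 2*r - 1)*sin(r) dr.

Use integration by parts with u = r**3 + 3*r**2 + 2*r - 1, dv = -sin(r) dr, so v = cos(r).
Apply parts 3 times (tabular method): alternate signs, differentiate u down to 0, integrate dv up.

r**3*cos(r) - 3*r**2*sin(r) + 3*r**2*cos(r) - 6*r*sin(r) - 4*r*cos(r) + 4*sin(r) - 7*cos(r) + C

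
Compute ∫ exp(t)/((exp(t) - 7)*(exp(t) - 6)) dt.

log(exp(t) - 7) - log(exp(t) - 6) + C

Let u = e^t, du = e^t dt.
The integral becomes ∫ du/((u-6)(u-7)); decompose into partial fractions.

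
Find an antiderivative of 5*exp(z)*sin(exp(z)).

-5*cos(exp(z)) + C

Let u = exp(z), so du = (exp(z)) dz.
Rewriting, the integral becomes 5·∫ sin(u) du = 5·-cos(u).
Substituting back, u = exp(z).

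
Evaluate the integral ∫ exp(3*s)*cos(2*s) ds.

Let I denote the integral. Integrate by parts with u = cos(2*s), dv = exp(3*s) ds, so v = exp(3*s)/3: I = exp(3*s)*cos(2*s)/3 + (2/3)·∫ exp(3*s)*sin(2*s) ds.
Apply parts again with u = sin(2*s), dv = exp(3*s) ds: ∫ exp(3*s)*sin(2*s) ds = exp(3*s)*sin(2*s)/3 − (2/3)·I. Substituting back brings back I: I = 2*exp(3*s)*sin(2*s)/9 + exp(3*s)*cos(2*s)/3 − (4/9)·I.
Solving for I: (1 + 4/9)·I equals the remaining terms, so I = (9/13)·(2*exp(3*s)*sin(2*s)/9 + exp(3*s)*cos(2*s)/3).

2*exp(3*s)*sin(2*s)/13 + 3*exp(3*s)*cos(2*s)/13 + C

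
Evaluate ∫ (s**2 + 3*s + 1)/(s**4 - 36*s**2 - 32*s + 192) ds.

Factor the denominator: (s - 6)*(s - 2)*(s + 4)**2.
Partial-fraction decomposition: -11/(180*(s + 4)) + 1/(12*(s + 4)**2) - 11/(144*(s - 2)) + 11/(80*(s - 6)).
Integrate each term; A/(s−a) gives A·log|s−a|; A/(s−a)² gives −A/(s−a).

11*log(s - 6)/80 - 11*log(s - 2)/144 - 11*log(s + 4)/180 - 1/(12*s + 48) + C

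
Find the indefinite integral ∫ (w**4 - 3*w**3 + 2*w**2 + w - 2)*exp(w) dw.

(w**4 - 7*w**3 + 23*w**2 - 45*w + 43)*exp(w) + C

Use integration by parts with u = w**4 - 3*w**3 + 2*w**2 + w - 2, dv = exp(w) dw, so v = exp(w).
Apply parts 4 times (tabular method): alternate signs, differentiate u down to 0, integrate dv up.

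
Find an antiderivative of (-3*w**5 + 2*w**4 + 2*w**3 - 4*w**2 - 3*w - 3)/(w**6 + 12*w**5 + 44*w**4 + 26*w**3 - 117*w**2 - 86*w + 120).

-23*log(w - 1)/2400 + 11*log(w + 2)/6 - 807*log(w + 3)/32 + 3401*log(w + 4)/50 - 381*log(w + 5)/8 + 1/(40*w - 40) + C

Factor the denominator: (w - 1)**2*(w + 2)*(w + 3)*(w + 4)*(w + 5).
Partial-fraction decomposition: -381/(8*(w + 5)) + 3401/(50*(w + 4)) - 807/(32*(w + 3)) + 11/(6*(w + 2)) - 23/(2400*(w - 1)) - 1/(40*(w - 1)**2).
Integrate each term; A/(w−a) gives A·log|w−a|; A/(w−a)² gives −A/(w−a).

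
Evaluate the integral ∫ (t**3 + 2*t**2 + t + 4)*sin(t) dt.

Use integration by parts with u = t**3 + 2*t**2 + t + 4, dv = sin(t) dt, so v = -cos(t).
Apply parts 3 times (tabular method): alternate signs, differentiate u down to 0, integrate dv up.

-t**3*cos(t) + 3*t**2*sin(t) - 2*t**2*cos(t) + 4*t*sin(t) + 5*t*cos(t) - 5*sin(t) + C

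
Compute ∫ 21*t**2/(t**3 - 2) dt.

7*log(t**3 - 2) + C

Let u = t**3 - 2, so du = (3*t**2) dt.
Rewriting, the integral becomes 7·∫ 1/u du = 7·log(u).
Substituting back, u = t**3 - 2.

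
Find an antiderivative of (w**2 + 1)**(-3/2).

Substitute w = tan(θ), so dw = sec(θ)^2 dθ and the radical becomes sqrt(w**2 + 1) = sec(θ) by the Pythagorean identity.
Integrate the resulting trig expression in θ, then back-substitute tan(θ) = w, sec(θ) = sqrt(w**2 + 1) (absorbing any constant into C).

w/sqrt(w**2 + 1) + C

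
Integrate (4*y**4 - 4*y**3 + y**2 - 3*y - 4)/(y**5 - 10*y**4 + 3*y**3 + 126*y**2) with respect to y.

-61*log(y)/2646 + 4128*log(y - 7)/245 - 2167*log(y - 6)/162 + 223*log(y + 3)/405 + 2/(63*y) + C

Factor the denominator: y**2*(y - 7)*(y - 6)*(y + 3).
Partial-fraction decomposition: 223/(405*(y + 3)) - 2167/(162*(y - 6)) + 4128/(245*(y - 7)) - 61/(2646*y) - 2/(63*y**2).
Integrate each term; A/(y−a) gives A·log|y−a|; A/(y−a)² gives −A/(y−a).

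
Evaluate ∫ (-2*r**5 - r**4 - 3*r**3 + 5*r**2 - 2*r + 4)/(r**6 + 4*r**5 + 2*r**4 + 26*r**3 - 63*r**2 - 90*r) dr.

-2*log(r)/45 - 2*log(r - 2)/13 + log(r + 1)/8 - 877*log(r + 5)/680 - 1267*log(r**2 + 9)/3978 + 145*atan(r/3)/442 + C

Factor the denominator: r*(r - 2)*(r + 1)*(r + 5)*(r**2 + 9).
Partial-fraction decomposition: -(2534*r - 3915)/(3978*(r**2 + 9)) - 877/(680*(r + 5)) + 1/(8*(r + 1)) - 2/(13*(r - 2)) - 2/(45*r).
Integrate each term; A/(r−a) gives A·log|r−a|; the (Br+D)/(r²+p²) term gives a log and an atan.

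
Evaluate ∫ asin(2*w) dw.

Use integration by parts with u = arcsin(2*w), dv = dw.
Then du = 2/sqrt(-4*w**2 + 1) dw.

w*asin(2*w) + sqrt(-4*w**2 + 1)/2 + C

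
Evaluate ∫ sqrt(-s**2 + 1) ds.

Substitute s = sin(θ), so ds = cos(θ) dθ and the radical becomes sqrt(-s**2 + 1) = cos(θ) by the Pythagorean identity.
Integrate the resulting trig expression in θ, then back-substitute θ = asin(s), sin(θ) = s, cos(θ) = sqrt(-s**2 + 1) (absorbing any constant into C).

s*sqrt(-s**2 + 1)/2 + asin(s)/2 + C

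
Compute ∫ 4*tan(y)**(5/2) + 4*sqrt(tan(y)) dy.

Let u = tan(y), so du = (tan(y)**2 + 1) dy.
Rewriting, the integral becomes 4·∫ √u du = 4·(2/3)u^(3/2).
Substituting back, u = tan(y).

8*tan(y)**(3/2)/3 + C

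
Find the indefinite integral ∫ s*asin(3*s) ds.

s**2*asin(3*s)/2 + s*sqrt(-9*s**2 + 1)/12 - asin(3*s)/36 + C

Use integration by parts with u = arcsin(3*s), dv = s ds.
Then du = 3/sqrt(-9*s**2 + 1) ds.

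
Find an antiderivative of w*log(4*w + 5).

w**2*log(4*w + 5)/2 - w**2/4 + 5*w/8 - 25*log(4*w + 5)/32 + C

Use integration by parts with u = log(4*w + 5), dv = w dw.
Then du = 4/(4*w + 5) dw and v = w**2/2.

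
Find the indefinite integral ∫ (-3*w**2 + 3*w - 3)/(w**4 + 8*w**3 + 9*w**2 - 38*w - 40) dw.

-log(w - 2)/14 + log(w + 1)/4 - 7*log(w + 4)/2 + 93*log(w + 5)/28 + C

Factor the denominator: (w - 2)*(w + 1)*(w + 4)*(w + 5).
Partial-fraction decomposition: 93/(28*(w + 5)) - 7/(2*(w + 4)) + 1/(4*(w + 1)) - 1/(14*(w - 2)).
Integrate each term: A/(w−a) contributes A·log|w−a|.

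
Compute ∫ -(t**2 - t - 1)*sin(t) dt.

t**2*cos(t) - 2*t*sin(t) - t*cos(t) + sin(t) - 3*cos(t) + C

Use integration by parts with u = t**2 - t - 1, dv = -sin(t) dt, so v = cos(t).
Apply parts 2 times (tabular method): alternate signs, differentiate u down to 0, integrate dv up.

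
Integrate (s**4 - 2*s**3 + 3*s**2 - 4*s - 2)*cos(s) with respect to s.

Use integration by parts with u = s**4 - 2*s**3 + 3*s**2 - 4*s - 2, dv = cos(s) ds, so v = sin(s).
Apply parts 4 times (tabular method): alternate signs, differentiate u down to 0, integrate dv up.

s**4*sin(s) - 2*s**3*sin(s) + 4*s**3*cos(s) - 9*s**2*sin(s) - 6*s**2*cos(s) + 8*s*sin(s) - 18*s*cos(s) + 16*sin(s) + 8*cos(s) + C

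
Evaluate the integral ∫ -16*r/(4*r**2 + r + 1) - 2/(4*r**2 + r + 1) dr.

-2*log(4*r**2 + r + 1) + C

Let u = 4*r**2 + r + 1, so du = (8*r + 1) dr.
Rewriting, the integral becomes -2·∫ 1/u du = -2·log(u).
Substituting back, u = 4*r**2 + r + 1.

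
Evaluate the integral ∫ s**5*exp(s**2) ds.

(s**4 - 2*s**2 + 2)*exp(s**2)/2 + C

Let u = s², du = 2s ds; rewrite as (1/2)∫ u^2·exp(1u) du.
Now integrate by parts 2 times.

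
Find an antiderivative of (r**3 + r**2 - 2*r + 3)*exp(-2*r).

Use integration by parts with u = r**3 + r**2 - 2*r + 3, dv = exp(-2*r) dr, so v = -exp(-2*r)/2.
Apply parts 3 times (tabular method): alternate signs, differentiate u down to 0, integrate dv up.

(-4*r**3 - 10*r**2 - 2*r - 13)*exp(-2*r)/8 + C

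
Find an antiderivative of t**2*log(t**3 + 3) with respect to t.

Let u = t**3 + 3, so du = (3*t**2) dt.
The integral becomes (1/3)·∫ log(u) du; integrate by parts with u′=log(u), dv′=du.

t**3*log(t**3 + 3)/3 - t**3/3 + log(t**3 + 3) + C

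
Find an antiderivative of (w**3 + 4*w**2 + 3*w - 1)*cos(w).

w**3*sin(w) + 4*w**2*sin(w) + 3*w**2*cos(w) - 3*w*sin(w) + 8*w*cos(w) - 9*sin(w) - 3*cos(w) + C

Use integration by parts with u = w**3 + 4*w**2 + 3*w - 1, dv = cos(w) dw, so v = sin(w).
Apply parts 3 times (tabular method): alternate signs, differentiate u down to 0, integrate dv up.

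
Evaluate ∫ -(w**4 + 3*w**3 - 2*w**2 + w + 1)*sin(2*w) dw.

Use integration by parts with u = w**4 + 3*w**3 - 2*w**2 + w + 1, dv = -sin(2*w) dw, so v = cos(2*w)/2.
Apply parts 4 times (tabular method): alternate signs, differentiate u down to 0, integrate dv up.

w**4*cos(2*w)/2 - w**3*sin(2*w) + 3*w**3*cos(2*w)/2 - 9*w**2*sin(2*w)/4 - 5*w**2*cos(2*w)/2 + 5*w*sin(2*w)/2 - 7*w*cos(2*w)/4 + 7*sin(2*w)/8 + 7*cos(2*w)/4 + C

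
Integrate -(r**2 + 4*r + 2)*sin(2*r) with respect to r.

Use integration by parts with u = r**2 + 4*r + 2, dv = -sin(2*r) dr, so v = cos(2*r)/2.
Apply parts 2 times (tabular method): alternate signs, differentiate u down to 0, integrate dv up.

r**2*cos(2*r)/2 - r*sin(2*r)/2 + 2*r*cos(2*r) - sin(2*r) + 3*cos(2*r)/4 + C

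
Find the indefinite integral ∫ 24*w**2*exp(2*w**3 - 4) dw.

Let u = 2*w**3 - 4, so du = (6*w**2) dw.
Rewriting, the integral becomes 4·∫ e^u du = 4·e^u.
Substituting back, u = 2*w**3 - 4.

4*exp(2*w**3 - 4) + C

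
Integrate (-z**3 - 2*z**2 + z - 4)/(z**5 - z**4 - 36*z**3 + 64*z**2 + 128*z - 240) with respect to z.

-58*log(z - 5)/231 + 73*log(z - 2)/384 + 3*log(z + 2)/224 + 67*log(z + 6)/1408 - 3/(16*z - 32) + C

Factor the denominator: (z - 5)*(z - 2)**2*(z + 2)*(z + 6).
Partial-fraction decomposition: 67/(1408*(z + 6)) + 3/(224*(z + 2)) + 73/(384*(z - 2)) + 3/(16*(z - 2)**2) - 58/(231*(z - 5)).
Integrate each term; A/(z−a) gives A·log|z−a|; A/(z−a)² gives −A/(z−a).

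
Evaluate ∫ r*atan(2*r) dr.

Use integration by parts with u = arctan(2*r), dv = r dr.
Then du = 2/(4*r**2 + 1) dr.

r**2*atan(2*r)/2 - r/4 + atan(2*r)/8 + C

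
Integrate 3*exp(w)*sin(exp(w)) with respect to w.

Let u = exp(w), so du = (exp(w)) dw.
Rewriting, the integral becomes 3·∫ sin(u) du = 3·-cos(u).
Substituting back, u = exp(w).

-3*cos(exp(w)) + C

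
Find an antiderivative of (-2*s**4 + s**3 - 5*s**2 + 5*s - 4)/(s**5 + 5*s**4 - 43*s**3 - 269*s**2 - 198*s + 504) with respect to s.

-4673*log(s - 7)/8580 + log(s - 1)/168 - 253*log(s + 3)/120 + 68*log(s + 4)/11 - 1511*log(s + 6)/273 + C

Factor the denominator: (s - 7)*(s - 1)*(s + 3)*(s + 4)*(s + 6).
Partial-fraction decomposition: -1511/(273*(s + 6)) + 68/(11*(s + 4)) - 253/(120*(s + 3)) + 1/(168*(s - 1)) - 4673/(8580*(s - 7)).
Integrate each term: A/(s−a) contributes A·log|s−a|.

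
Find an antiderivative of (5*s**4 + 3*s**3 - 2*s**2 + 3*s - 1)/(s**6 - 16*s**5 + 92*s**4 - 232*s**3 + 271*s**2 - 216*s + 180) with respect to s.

7073*log(s - 6)/444 - 866*log(s - 5)/39 + 119*log(s - 3)/15 - 101*log(s - 2)/60 + 6*log(s**2 + 1)/481 + 27*atan(s)/2405 + C

Factor the denominator: (s - 6)*(s - 5)*(s - 3)*(s - 2)*(s**2 + 1).
Partial-fraction decomposition: 3*(20*s + 9)/(2405*(s**2 + 1)) - 101/(60*(s - 2)) + 119/(15*(s - 3)) - 866/(39*(s - 5)) + 7073/(444*(s - 6)).
Integrate each term; A/(s−a) gives A·log|s−a|; the (Bs+D)/(s²+p²) term gives a log and an atan.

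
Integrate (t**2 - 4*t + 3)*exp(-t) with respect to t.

Use integration by parts with u = t**2 - 4*t + 3, dv = exp(-t) dt, so v = -exp(-t).
Apply parts 2 times (tabular method): alternate signs, differentiate u down to 0, integrate dv up.

(-t**2 + 2*t - 1)*exp(-t) + C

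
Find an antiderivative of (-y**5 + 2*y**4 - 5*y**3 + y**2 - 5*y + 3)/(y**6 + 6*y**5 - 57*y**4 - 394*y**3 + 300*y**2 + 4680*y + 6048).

Factor the denominator: (y - 7)*(y - 4)*(y + 2)*(y + 3)*(y + 6)**2.
Partial-fraction decomposition: -791/(135200*(y + 6)) + 3839/(520*(y + 6)**2) - 9/(10*(y + 3)) + 121/(864*(y + 2)) + 119/(1800*(y - 4)) - 13703/(45630*(y - 7)).
Integrate each term; A/(y−a) gives A·log|y−a|; A/(y−a)² gives −A/(y−a).

-13703*log(y - 7)/45630 + 119*log(y - 4)/1800 + 121*log(y + 2)/864 - 9*log(y + 3)/10 - 791*log(y + 6)/135200 - 3839/(520*y + 3120) + C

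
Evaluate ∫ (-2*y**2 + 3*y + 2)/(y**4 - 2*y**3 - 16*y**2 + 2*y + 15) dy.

Factor the denominator: (y - 5)*(y - 1)*(y + 1)*(y + 3).
Partial-fraction decomposition: 25/(64*(y + 3)) - 1/(8*(y + 1)) - 3/(32*(y - 1)) - 11/(64*(y - 5)).
Integrate each term: A/(y−a) contributes A·log|y−a|.

-11*log(y - 5)/64 - 3*log(y - 1)/32 - log(y + 1)/8 + 25*log(y + 3)/64 + C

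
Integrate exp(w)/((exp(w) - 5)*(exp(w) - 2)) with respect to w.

Let u = e^w, du = e^w dw.
The integral becomes ∫ du/((u-2)(u-5)); decompose into partial fractions.

log(exp(w) - 5)/3 - log(exp(w) - 2)/3 + C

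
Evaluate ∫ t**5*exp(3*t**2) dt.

(9*t**4 - 6*t**2 + 2)*exp(3*t**2)/54 + C

Let u = t², du = 2t dt; rewrite as (1/2)∫ u^2·exp(3u) du.
Now integrate by parts 2 times.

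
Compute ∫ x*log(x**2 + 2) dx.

Let u = x**2 + 2, so du = (2*x) dx.
The integral becomes (1/2)·∫ log(u) du; integrate by parts with u′=log(u), dv′=du.

x**2*log(x**2 + 2)/2 - x**2/2 + log(x**2 + 2) + C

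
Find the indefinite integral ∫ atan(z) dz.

z*atan(z) - log(z**2 + 1)/2 + C

Use integration by parts with u = arctan(z), dv = dz.
Then du = 1/(z**2 + 1) dz.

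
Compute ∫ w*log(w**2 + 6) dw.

Let u = w**2 + 6, so du = (2*w) dw.
The integral becomes (1/2)·∫ log(u) du; integrate by parts with u′=log(u), dv′=du.

w**2*log(w**2 + 6)/2 - w**2/2 + 3*log(w**2 + 6) + C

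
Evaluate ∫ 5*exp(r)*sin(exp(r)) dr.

Let u = exp(r), so du = (exp(r)) dr.
Rewriting, the integral becomes 5·∫ sin(u) du = 5·-cos(u).
Substituting back, u = exp(r).

-5*cos(exp(r)) + C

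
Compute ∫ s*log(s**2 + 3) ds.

Let u = s**2 + 3, so du = (2*s) ds.
The integral becomes (1/2)·∫ log(u) du; integrate by parts with u′=log(u), dv′=du.

s**2*log(s**2 + 3)/2 - s**2/2 + 3*log(s**2 + 3)/2 + C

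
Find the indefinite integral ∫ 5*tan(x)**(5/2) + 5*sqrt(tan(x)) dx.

Let u = tan(x), so du = (tan(x)**2 + 1) dx.
Rewriting, the integral becomes 5·∫ √u du = 5·(2/3)u^(3/2).
Substituting back, u = tan(x).

10*tan(x)**(3/2)/3 + C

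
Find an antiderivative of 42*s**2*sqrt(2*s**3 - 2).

Let u = 2*s**3 - 2, so du = (6*s**2) ds.
Rewriting, the integral becomes 7·∫ √u du = 7·(2/3)u^(3/2).
Substituting back, u = 2*s**3 - 2.

14*(2*s**3 - 2)**(3/2)/3 + C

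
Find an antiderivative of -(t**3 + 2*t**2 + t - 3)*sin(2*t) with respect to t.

t**3*cos(2*t)/2 - 3*t**2*sin(2*t)/4 + t**2*cos(2*t) - t*sin(2*t) - t*cos(2*t)/4 + sin(2*t)/8 - 2*cos(2*t) + C

Use integration by parts with u = t**3 + 2*t**2 + t - 3, dv = -sin(2*t) dt, so v = cos(2*t)/2.
Apply parts 3 times (tabular method): alternate signs, differentiate u down to 0, integrate dv up.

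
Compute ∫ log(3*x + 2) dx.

Use integration by parts with u = log(3*x + 2), dv = dx.
Then du = 3/(3*x + 2) dx and v = x.

x*log(3*x + 2) - x + 2*log(3*x + 2)/3 + C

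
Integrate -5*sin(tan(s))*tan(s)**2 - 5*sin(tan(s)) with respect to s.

5*cos(tan(s)) + C

Let u = tan(s), so du = (tan(s)**2 + 1) ds.
Rewriting, the integral becomes -5·∫ sin(u) du = -5·-cos(u).
Substituting back, u = tan(s).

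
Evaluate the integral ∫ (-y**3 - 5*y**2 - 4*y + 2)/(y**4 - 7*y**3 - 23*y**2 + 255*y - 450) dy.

323*log(y - 5)/242 - 41*log(y - 3)/18 - 62*log(y + 6)/1089 + 134/(11*y - 55) + C

Factor the denominator: (y - 5)**2*(y - 3)*(y + 6).
Partial-fraction decomposition: -62/(1089*(y + 6)) - 41/(18*(y - 3)) + 323/(242*(y - 5)) - 134/(11*(y - 5)**2).
Integrate each term; A/(y−a) gives A·log|y−a|; A/(y−a)² gives −A/(y−a).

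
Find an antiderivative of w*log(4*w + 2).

Use integration by parts with u = log(4*w + 2), dv = w dw.
Then du = 4/(4*w + 2) dw and v = w**2/2.

w**2*log(4*w + 2)/2 - w**2/4 + w/4 - log(2*w + 1)/8 + C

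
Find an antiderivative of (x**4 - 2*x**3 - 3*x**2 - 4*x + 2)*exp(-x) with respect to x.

(-x**4 - 2*x**3 - 3*x**2 - 2*x - 4)*exp(-x) + C

Use integration by parts with u = x**4 - 2*x**3 - 3*x**2 - 4*x + 2, dv = exp(-x) dx, so v = -exp(-x).
Apply parts 4 times (tabular method): alternate signs, differentiate u down to 0, integrate dv up.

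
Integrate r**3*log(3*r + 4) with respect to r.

Use integration by parts with u = log(3*r + 4), dv = r**3 dr.
Then du = 3/(3*r + 4) dr and v = r**4/4.

r**4*log(3*r + 4)/4 - r**4/16 + r**3/9 - 2*r**2/9 + 16*r/27 - 64*log(3*r + 4)/81 + C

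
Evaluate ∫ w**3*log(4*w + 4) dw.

Use integration by parts with u = log(4*w + 4), dv = w**3 dw.
Then du = 4/(4*w + 4) dw and v = w**4/4.

w**4*log(4*w + 4)/4 - w**4/16 + w**3/12 - w**2/8 + w/4 - log(w + 1)/4 + C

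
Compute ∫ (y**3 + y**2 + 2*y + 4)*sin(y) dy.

Use integration by parts with u = y**3 + y**2 + 2*y + 4, dv = sin(y) dy, so v = -cos(y).
Apply parts 3 times (tabular method): alternate signs, differentiate u down to 0, integrate dv up.

-y**3*cos(y) + 3*y**2*sin(y) - y**2*cos(y) + 2*y*sin(y) + 4*y*cos(y) - 4*sin(y) - 2*cos(y) + C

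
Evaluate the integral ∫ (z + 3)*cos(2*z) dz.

Use integration by parts with u = z + 3, dv = cos(2*z) dz, so v = sin(2*z)/2.
Apply parts 1 times (tabular method): alternate signs, differentiate u down to 0, integrate dv up.

z*sin(2*z)/2 + 3*sin(2*z)/2 + cos(2*z)/4 + C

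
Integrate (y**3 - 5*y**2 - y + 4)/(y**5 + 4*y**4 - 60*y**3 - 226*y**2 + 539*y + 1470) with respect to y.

Factor the denominator: (y - 7)*(y - 3)*(y + 2)*(y + 5)*(y + 7).
Partial-fraction decomposition: -577/(1400*(y + 7)) + 241/(576*(y + 5)) - 22/(675*(y + 2)) + 17/(1600*(y - 3)) + 95/(6048*(y - 7)).
Integrate each term: A/(y−a) contributes A·log|y−a|.

95*log(y - 7)/6048 + 17*log(y - 3)/1600 - 22*log(y + 2)/675 + 241*log(y + 5)/576 - 577*log(y + 7)/1400 + C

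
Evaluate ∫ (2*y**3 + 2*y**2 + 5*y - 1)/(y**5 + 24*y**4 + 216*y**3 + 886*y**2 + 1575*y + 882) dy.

-log(y + 1)/60 + 13*log(y + 3)/24 - 391*log(y + 6)/15 + 613*log(y + 7)/24 - 26/(y + 7) + C

Factor the denominator: (y + 1)*(y + 3)*(y + 6)*(y + 7)**2.
Partial-fraction decomposition: 613/(24*(y + 7)) + 26/(y + 7)**2 - 391/(15*(y + 6)) + 13/(24*(y + 3)) - 1/(60*(y + 1)).
Integrate each term; A/(y−a) gives A·log|y−a|; A/(y−a)² gives −A/(y−a).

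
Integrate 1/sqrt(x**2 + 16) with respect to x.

Substitute x = 4·tan(θ), so dx = 4·sec(θ)^2 dθ and the radical becomes sqrt(x**2 + 16) = 4·sec(θ) by the Pythagorean identity.
Integrate the resulting trig expression in θ, then back-substitute tan(θ) = x/4, sec(θ) = sqrt(x**2 + 16)/4 (absorbing any constant into C).

log(x + sqrt(x**2 + 16)) + C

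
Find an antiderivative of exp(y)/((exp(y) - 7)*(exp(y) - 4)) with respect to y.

Let u = e^y, du = e^y dy.
The integral becomes ∫ du/((u-4)(u-7)); decompose into partial fractions.

log(exp(y) - 7)/3 - log(exp(y) - 4)/3 + C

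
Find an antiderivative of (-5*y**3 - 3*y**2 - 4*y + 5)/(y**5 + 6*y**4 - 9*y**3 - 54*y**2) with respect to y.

29*log(y)/324 - 169*log(y - 3)/486 - 125*log(y + 3)/162 + 1001*log(y + 6)/972 + 5/(54*y) + C

Factor the denominator: y**2*(y - 3)*(y + 3)*(y + 6).
Partial-fraction decomposition: 1001/(972*(y + 6)) - 125/(162*(y + 3)) - 169/(486*(y - 3)) + 29/(324*y) - 5/(54*y**2).
Integrate each term; A/(y−a) gives A·log|y−a|; A/(y−a)² gives −A/(y−a).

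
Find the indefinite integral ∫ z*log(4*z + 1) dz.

Use integration by parts with u = log(4*z + 1), dv = z dz.
Then du = 4/(4*z + 1) dz and v = z**2/2.

z**2*log(4*z + 1)/2 - z**2/4 + z/8 - log(4*z + 1)/32 + C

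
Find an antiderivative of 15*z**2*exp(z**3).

5*exp(z**3) + C

Let u = z**3, so du = (3*z**2) dz.
Rewriting, the integral becomes 5·∫ e^u du = 5·e^u.
Substituting back, u = z**3.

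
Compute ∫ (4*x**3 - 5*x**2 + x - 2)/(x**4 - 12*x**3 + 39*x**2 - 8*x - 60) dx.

Factor the denominator: (x - 6)*(x - 5)*(x - 2)*(x + 1).
Partial-fraction decomposition: 2/(21*(x + 1)) + 1/(3*(x - 2)) - 21/(x - 5) + 172/(7*(x - 6)).
Integrate each term: A/(x−a) contributes A·log|x−a|.

172*log(x - 6)/7 - 21*log(x - 5) + log(x - 2)/3 + 2*log(x + 1)/21 + C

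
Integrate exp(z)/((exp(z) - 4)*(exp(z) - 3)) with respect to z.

Let u = e^z, du = e^z dz.
The integral becomes ∫ du/((u-3)(u-4)); decompose into partial fractions.

log(exp(z) - 4) - log(exp(z) - 3) + C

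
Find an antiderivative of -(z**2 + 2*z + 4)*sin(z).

z**2*cos(z) - 2*z*sin(z) + 2*z*cos(z) - 2*sin(z) + 2*cos(z) + C

Use integration by parts with u = z**2 + 2*z + 4, dv = -sin(z) dz, so v = cos(z).
Apply parts 2 times (tabular method): alternate signs, differentiate u down to 0, integrate dv up.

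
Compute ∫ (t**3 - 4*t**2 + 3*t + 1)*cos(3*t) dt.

t**3*sin(3*t)/3 - 4*t**2*sin(3*t)/3 + t**2*cos(3*t)/3 + 7*t*sin(3*t)/9 - 8*t*cos(3*t)/9 + 17*sin(3*t)/27 + 7*cos(3*t)/27 + C

Use integration by parts with u = t**3 - 4*t**2 + 3*t + 1, dv = cos(3*t) dt, so v = sin(3*t)/3.
Apply parts 3 times (tabular method): alternate signs, differentiate u down to 0, integrate dv up.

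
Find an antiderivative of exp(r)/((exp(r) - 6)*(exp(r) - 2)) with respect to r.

Let u = e^r, du = e^r dr.
The integral becomes ∫ du/((u-6)(u-2)); decompose into partial fractions.

log(exp(r) - 6)/4 - log(exp(r) - 2)/4 + C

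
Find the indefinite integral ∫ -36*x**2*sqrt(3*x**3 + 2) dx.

Let u = 3*x**3 + 2, so du = (9*x**2) dx.
Rewriting, the integral becomes -4·∫ √u du = -4·(2/3)u^(3/2).
Substituting back, u = 3*x**3 + 2.

-8*(3*x**3 + 2)**(3/2)/3 + C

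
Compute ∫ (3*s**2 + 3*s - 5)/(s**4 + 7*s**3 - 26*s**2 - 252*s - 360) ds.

11*log(s - 6)/96 - log(s + 2)/96 + 5*log(s + 5)/3 - 85*log(s + 6)/48 + C

Factor the denominator: (s - 6)*(s + 2)*(s + 5)*(s + 6).
Partial-fraction decomposition: -85/(48*(s + 6)) + 5/(3*(s + 5)) - 1/(96*(s + 2)) + 11/(96*(s - 6)).
Integrate each term: A/(s−a) contributes A·log|s−a|.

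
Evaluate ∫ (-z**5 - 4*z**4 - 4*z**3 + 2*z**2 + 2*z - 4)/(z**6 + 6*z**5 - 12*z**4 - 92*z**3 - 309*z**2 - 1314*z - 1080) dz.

-119*log(z - 5)/396 + log(z + 1)/300 + 46*log(z + 4)/225 - 1756*log(z + 6)/2475 - 89*log(z**2 + 9)/900 + atan(z/3)/45 + C

Factor the denominator: (z - 5)*(z + 1)*(z + 4)*(z + 6)*(z**2 + 9).
Partial-fraction decomposition: -(89*z - 30)/(450*(z**2 + 9)) - 1756/(2475*(z + 6)) + 46/(225*(z + 4)) + 1/(300*(z + 1)) - 119/(396*(z - 5)).
Integrate each term; A/(z−a) gives A·log|z−a|; the (Bz+D)/(z²+p²) term gives a log and an atan.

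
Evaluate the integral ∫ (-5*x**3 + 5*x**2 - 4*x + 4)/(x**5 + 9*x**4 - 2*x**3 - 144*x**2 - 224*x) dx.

Factor the denominator: x*(x - 4)*(x + 2)*(x + 4)*(x + 7).
Partial-fraction decomposition: 664/(385*(x + 7)) - 35/(16*(x + 4)) + 3/(5*(x + 2)) - 21/(176*(x - 4)) - 1/(56*x).
Integrate each term: A/(x−a) contributes A·log|x−a|.

-log(x)/56 - 21*log(x - 4)/176 + 3*log(x + 2)/5 - 35*log(x + 4)/16 + 664*log(x + 7)/385 + C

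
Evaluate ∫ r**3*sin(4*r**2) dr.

-r**2*cos(4*r**2)/8 + sin(4*r**2)/32 + C

Let u = r², du = 2r dr; rewrite as (1/2)∫ u^1·sin(4u) du.
Now integrate by parts 1 time.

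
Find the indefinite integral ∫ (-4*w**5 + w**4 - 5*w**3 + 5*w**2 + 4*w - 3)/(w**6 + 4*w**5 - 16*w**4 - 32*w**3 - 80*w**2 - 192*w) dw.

log(w)/64 - 4067*log(w - 4)/4800 + 193*log(w + 2)/384 - 11211*log(w + 6)/3200 - 67*log(w**2 + 4)/800 + 299*atan(w/2)/1600 + C

Factor the denominator: w*(w - 4)*(w + 2)*(w + 6)*(w**2 + 4).
Partial-fraction decomposition: -(134*w - 299)/(800*(w**2 + 4)) - 11211/(3200*(w + 6)) + 193/(384*(w + 2)) - 4067/(4800*(w - 4)) + 1/(64*w).
Integrate each term; A/(w−a) gives A·log|w−a|; the (Bw+D)/(w²+p²) term gives a log and an atan.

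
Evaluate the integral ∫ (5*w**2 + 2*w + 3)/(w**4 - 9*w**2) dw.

-2*log(w)/9 + log(w - 3) - 7*log(w + 3)/9 + 1/(3*w) + C

Factor the denominator: w**2*(w - 3)*(w + 3).
Partial-fraction decomposition: -7/(9*(w + 3)) + 1/(w - 3) - 2/(9*w) - 1/(3*w**2).
Integrate each term; A/(w−a) gives A·log|w−a|; A/(w−a)² gives −A/(w−a).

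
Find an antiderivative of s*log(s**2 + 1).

Let u = s**2 + 1, so du = (2*s) ds.
The integral becomes (1/2)·∫ log(u) du; integrate by parts with u′=log(u), dv′=du.

s**2*log(s**2 + 1)/2 - s**2/2 + log(s**2 + 1)/2 + C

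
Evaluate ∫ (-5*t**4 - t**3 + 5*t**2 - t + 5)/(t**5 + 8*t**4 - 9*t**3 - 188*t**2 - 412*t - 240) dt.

Factor the denominator: (t - 5)*(t + 1)*(t + 2)*(t + 4)*(t + 6).
Partial-fraction decomposition: -6073/(440*(t + 6)) + 1127/(108*(t + 4)) - 45/(56*(t + 2)) - 7/(90*(t + 1)) - 3125/(4158*(t - 5)).
Integrate each term: A/(t−a) contributes A·log|t−a|.

-3125*log(t - 5)/4158 - 7*log(t + 1)/90 - 45*log(t + 2)/56 + 1127*log(t + 4)/108 - 6073*log(t + 6)/440 + C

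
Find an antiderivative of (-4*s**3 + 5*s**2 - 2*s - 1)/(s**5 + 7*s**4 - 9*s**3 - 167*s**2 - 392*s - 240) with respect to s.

Factor the denominator: (s - 5)*(s + 1)*(s + 3)*(s + 4)**2.
Partial-fraction decomposition: -2353/(243*(s + 4)) - 343/(27*(s + 4)**2) + 79/(8*(s + 3)) - 5/(54*(s + 1)) - 193/(1944*(s - 5)).
Integrate each term; A/(s−a) gives A·log|s−a|; A/(s−a)² gives −A/(s−a).

-193*log(s - 5)/1944 - 5*log(s + 1)/54 + 79*log(s + 3)/8 - 2353*log(s + 4)/243 + 343/(27*s + 108) + C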